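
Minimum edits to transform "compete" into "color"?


Word 1: "compete" (length 7)
Word 2: "color" (length 5)
One optimal edit sequence (insert/delete/substitute each cost 1):
  1. keep 'c'
  2. keep 'o'
  3. delete 'm'  (+1)
  4. delete 'p'  (+1)
  5. substitute 'e' -> 'l'  (+1)
  6. substitute 't' -> 'o'  (+1)
  7. substitute 'e' -> 'r'  (+1)
Total edit operations: 5
Edit distance = 5


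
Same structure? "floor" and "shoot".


Pattern of "floor": [0, 1, 2, 2, 3]
Pattern of "shoot": [0, 1, 2, 2, 3]
Patterns match
Same pattern = Yes


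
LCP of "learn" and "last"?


Word 1: "learn"
Word 2: "last"
Comparing from start:
  Pos 0: 'l' == 'l'
  Pos 1: 'e' != 'a' (stop)
LCP = "l" (length 1)


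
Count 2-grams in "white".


Word: "white" (length 5)
Number of 2-grams = length - 2 + 1 = 5 - 2 + 1
= 4


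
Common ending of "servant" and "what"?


Word 1: "servant"
Word 2: "what"
Comparing from end:
  Pos -1: 't' == 't'
  Pos -2: 'n' != 'a' (stop)
LCS = "t" (length 1)


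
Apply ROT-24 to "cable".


Word: "cable"
Shift: 24
Each letter → (letter + shift) mod 26:
  'c' (2) + 24 = 0 → 'a'
  'a' (0) + 24 = 24 → 'y'
  'b' (1) + 24 = 25 → 'z'
  'l' (11) + 24 = 9 → 'j'
  'e' (4) + 24 = 2 → 'c'
Result = "ayzjc"


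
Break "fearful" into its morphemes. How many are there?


Word: "fearful"
Morphemes: fear + -ful
Each morpheme carries meaning
= 2 morphemes


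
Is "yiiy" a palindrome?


Word: "yiiy"
Reversed: "yiiy"
Forward == Backward? yiiy == yiiy
Palindrome = Yes


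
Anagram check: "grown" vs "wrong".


Word 1: "grown" → sorted: gnorw
Word 2: "wrong" → sorted: gnorw
Same letters? gnorw == gnorw
Anagram = Yes


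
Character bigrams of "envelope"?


Word: "envelope" (length 8)
Number of bigrams = 8 - 2 + 1 = 7
  Position 0: "en"
  Position 1: "nv"
  Position 2: "ve"
  Position 3: "el"
  Position 4: "lo"
  Position 5: "op"
  Position 6: "pe"
Bigrams = "en", "nv", "ve", "el", "lo", "op", "pe"


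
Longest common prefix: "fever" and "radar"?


Word 1: "fever"
Word 2: "radar"
Comparing from start:
  Pos 0: 'f' != 'r' (stop)
LCP = "" (length 0)


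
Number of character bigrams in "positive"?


Word: "positive" (length 8)
Number of 2-grams = length - 2 + 1 = 8 - 2 + 1
= 7


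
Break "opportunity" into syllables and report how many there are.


Word: "opportunity"
Syllable breakdown: op / por / tu / ni / ty
Counting: 5 parts
= 5 syllables


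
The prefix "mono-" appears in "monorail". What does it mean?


Prefix: mono-
As in: monorail -> mono- + rail
Meaning = one


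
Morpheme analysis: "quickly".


Word: "quickly"
Morphemes: quick | -ly
Each morpheme carries meaning
= 2 morphemes


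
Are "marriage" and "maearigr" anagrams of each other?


Word 1: "marriage" → sorted: aaegimrr
Word 2: "maearigr" → sorted: aaegimrr
Same letters? aaegimrr == aaegimrr
Anagram = Yes


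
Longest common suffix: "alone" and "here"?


Word 1: "alone"
Word 2: "here"
Comparing from end:
  Pos -1: 'e' == 'e'
  Pos -2: 'n' != 'r' (stop)
LCS = "e" (length 1)


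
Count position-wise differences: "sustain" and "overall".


Comparing character by character (same length = 7):
  Pos 0: 's' vs 'o' !=
  Pos 1: 'u' vs 'v' !=
  Pos 2: 's' vs 'e' !=
  Pos 3: 't' vs 'r' !=
  Pos 4: 'a' vs 'a' =
  Pos 5: 'i' vs 'l' !=
  Pos 6: 'n' vs 'l' !=
Hamming distance = 6


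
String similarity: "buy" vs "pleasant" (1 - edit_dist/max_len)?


Word 1: "buy" (length 3)
Word 2: "pleasant" (length 8)
One optimal edit sequence:
  1. insert 'p'  (+1)
  2. insert 'l'  (+1)
  3. insert 'e'  (+1)
  4. insert 'a'  (+1)
  5. insert 's'  (+1)
  6. substitute 'b' -> 'a'  (+1)
  7. substitute 'u' -> 'n'  (+1)
  8. substitute 'y' -> 't'  (+1)
Edit distance = 8
Max length = max(3, 8) = 8
Similarity = 1 - 8/8
= 0.0000


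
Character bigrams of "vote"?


Word: "vote" (length 4)
Number of bigrams = 4 - 2 + 1 = 3
  Position 0: "vo"
  Position 1: "ot"
  Position 2: "te"
Bigrams = "vo", "ot", "te"


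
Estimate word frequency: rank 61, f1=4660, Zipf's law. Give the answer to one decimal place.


Zipf's law: f(r) = f(1) / r
f(1) = 4660
f(61) = 4660 / 61
= 76.4 occurrences


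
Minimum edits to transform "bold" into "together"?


Word 1: "bold" (length 4)
Word 2: "together" (length 8)
One optimal edit sequence (insert/delete/substitute each cost 1):
  1. substitute 'b' -> 't'  (+1)
  2. keep 'o'
  3. insert 'g'  (+1)
  4. insert 'e'  (+1)
  5. insert 't'  (+1)
  6. insert 'h'  (+1)
  7. substitute 'l' -> 'e'  (+1)
  8. substitute 'd' -> 'r'  (+1)
Total edit operations: 7
Edit distance = 7


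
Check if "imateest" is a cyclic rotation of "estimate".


Word: "estimate", Candidate: "imateest"
Method: check if candidate is substring of word+word
"estimateestimate" contains "imateest"? Yes
Is rotation = Yes


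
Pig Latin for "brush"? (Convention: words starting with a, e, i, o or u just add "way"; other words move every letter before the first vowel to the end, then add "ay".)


Word: "brush"
Starts with consonant(s) → move to end, add 'ay'
Consonant cluster: "br"
Pig Latin = "ushbray"


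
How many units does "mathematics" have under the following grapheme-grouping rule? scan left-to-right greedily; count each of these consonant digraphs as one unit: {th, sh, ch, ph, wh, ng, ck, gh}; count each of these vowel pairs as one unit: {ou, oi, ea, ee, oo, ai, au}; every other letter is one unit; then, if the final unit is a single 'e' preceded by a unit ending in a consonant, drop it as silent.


Word: "mathematics" (11 letters)
Left-to-right scan:
  [1] 'm' (letter)
  [2] 'a' (letter)
  [3] 'th' (digraph)
  [4] 'e' (letter)
  [5] 'm' (letter)
  [6] 'a' (letter)
  [7] 't' (letter)
  [8] 'i' (letter)
  [9] 'c' (letter)
  [10] 's' (letter)
Units from scan: 10
Sound units = 10 units


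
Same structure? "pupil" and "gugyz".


Pattern of "pupil": [0, 1, 0, 2, 3]
Pattern of "gugyz": [0, 1, 0, 2, 3]
Patterns match
Same pattern = Yes


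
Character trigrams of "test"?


Word: "test" (length 4)
Number of trigrams = 4 - 3 + 1 = 2
  Position 0: "tes"
  Position 1: "est"
Trigrams = "tes", "est"


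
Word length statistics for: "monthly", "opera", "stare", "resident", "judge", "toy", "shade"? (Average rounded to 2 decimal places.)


Lengths: "monthly"=7, "opera"=5, "stare"=5, "resident"=8, "judge"=5, "toy"=3, "shade"=5
Sum = 38, Count = 7
Average = 38/7 = 5.43
= avg=5.43, min=3, max=8


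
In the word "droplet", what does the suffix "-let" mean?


Suffix: -let
Example: droplet (drop + -let)
Meaning = small


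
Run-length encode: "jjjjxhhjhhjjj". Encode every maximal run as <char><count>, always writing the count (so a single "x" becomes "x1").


String: "jjjjxhhjhhjjj"
Scanning for consecutive runs:
  'j' x 4
  'x' x 1
  'h' x 2
  'j' x 1
  'h' x 2
  'j' x 3
RLE = "j4x1h2j1h2j3"


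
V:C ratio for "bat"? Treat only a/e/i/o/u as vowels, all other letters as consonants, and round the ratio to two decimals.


Word: "bat"
Vowels (a,e,i,o,u): 1
Consonants: 2
Ratio = 1/2
= 0.50


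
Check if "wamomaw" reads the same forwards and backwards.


Word: "wamomaw"
Reversed: "wamomaw"
Forward == Backward? wamomaw == wamomaw
Palindrome = Yes


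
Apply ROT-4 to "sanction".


Word: "sanction"
Shift: 4
Each letter → (letter + shift) mod 26:
  's' (18) + 4 = 22 → 'w'
  'a' (0) + 4 = 4 → 'e'
  'n' (13) + 4 = 17 → 'r'
  'c' (2) + 4 = 6 → 'g'
  't' (19) + 4 = 23 → 'x'
  'i' (8) + 4 = 12 → 'm'
  'o' (14) + 4 = 18 → 's'
  'n' (13) + 4 = 17 → 'r'
Result = "wergxmsr"


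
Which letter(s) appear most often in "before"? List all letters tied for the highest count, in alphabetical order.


Word: "before"
Letter counts:
  'b': 1
  'e': 2
  'f': 1
  'o': 1
  'r': 1
Maximum count = 2
Most frequent = 'e' (2 times each)


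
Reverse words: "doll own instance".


Original: "doll own instance"
Words (1..n): doll | own | instance
Reversed (n..1): instance | own | doll
Result = "instance own doll"


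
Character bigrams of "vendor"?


Word: "vendor" (length 6)
Number of bigrams = 6 - 2 + 1 = 5
  Position 0: "ve"
  Position 1: "en"
  Position 2: "nd"
  Position 3: "do"
  Position 4: "or"
Bigrams = "ve", "en", "nd", "do", "or"


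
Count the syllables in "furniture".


Word: "furniture"
Syllable breakdown: fur · ni · ture
Counting: 3 parts
= 3 syllables


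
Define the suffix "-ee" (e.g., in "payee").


Suffix: -ee
Example: payee (pay + -ee)
Meaning = one who receives


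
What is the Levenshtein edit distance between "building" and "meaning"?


Word 1: "building" (length 8)
Word 2: "meaning" (length 7)
One optimal edit sequence (insert/delete/substitute each cost 1):
  1. delete 'b'  (+1)
  2. substitute 'u' -> 'm'  (+1)
  3. substitute 'i' -> 'e'  (+1)
  4. substitute 'l' -> 'a'  (+1)
  5. substitute 'd' -> 'n'  (+1)
  6. keep 'i'
  7. keep 'n'
  8. keep 'g'
Total edit operations: 5
Edit distance = 5


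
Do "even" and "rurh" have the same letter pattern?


Pattern of "even": [0, 1, 0, 2]
Pattern of "rurh": [0, 1, 0, 2]
Patterns match
Same pattern = Yes


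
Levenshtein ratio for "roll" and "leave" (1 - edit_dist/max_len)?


Word 1: "roll" (length 4)
Word 2: "leave" (length 5)
One optimal edit sequence:
  1. insert 'l'  (+1)
  2. substitute 'r' -> 'e'  (+1)
  3. substitute 'o' -> 'a'  (+1)
  4. substitute 'l' -> 'v'  (+1)
  5. substitute 'l' -> 'e'  (+1)
Edit distance = 5
Max length = max(4, 5) = 5
Similarity = 1 - 5/5
= 0.0000


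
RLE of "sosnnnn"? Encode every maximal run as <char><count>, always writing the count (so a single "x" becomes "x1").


String: "sosnnnn"
Scanning for consecutive runs:
  's' x 1
  'o' x 1
  's' x 1
  'n' x 4
RLE = "s1o1s1n4"


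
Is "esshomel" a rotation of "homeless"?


Word: "homeless", Candidate: "esshomel"
Method: check if candidate is substring of word+word
"homelesshomeless" contains "esshomel"? Yes
Is rotation = Yes


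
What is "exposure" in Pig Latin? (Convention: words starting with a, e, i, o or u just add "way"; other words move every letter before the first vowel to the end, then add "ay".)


Word: "exposure"
Starts with vowel → add 'way'
Pig Latin = "exposureway"


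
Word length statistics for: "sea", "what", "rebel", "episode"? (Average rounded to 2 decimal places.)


Lengths: "sea"=3, "what"=4, "rebel"=5, "episode"=7
Sum = 19, Count = 4
Average = 19/4 = 4.75
= avg=4.75, min=3, max=7


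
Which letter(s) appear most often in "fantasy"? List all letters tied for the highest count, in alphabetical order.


Word: "fantasy"
Letter counts:
  'a': 2
  'f': 1
  'n': 1
  's': 1
  't': 1
  'y': 1
Maximum count = 2
Most frequent = 'a' (2 times each)


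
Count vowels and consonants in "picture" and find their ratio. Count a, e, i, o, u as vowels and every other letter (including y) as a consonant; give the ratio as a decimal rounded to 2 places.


Word: "picture"
Vowels (a,e,i,o,u): 3
Consonants: 4
Ratio = 3/4
= 0.75


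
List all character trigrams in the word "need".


Word: "need" (length 4)
Number of trigrams = 4 - 3 + 1 = 2
  Position 0: "nee"
  Position 1: "eed"
Trigrams = "nee", "eed"


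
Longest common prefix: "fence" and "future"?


Word 1: "fence"
Word 2: "future"
Comparing from start:
  Pos 0: 'f' == 'f'
  Pos 1: 'e' != 'u' (stop)
LCP = "f" (length 1)


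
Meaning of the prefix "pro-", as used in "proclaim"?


Prefix: pro-
As in: proclaim -> pro- + claim
Meaning = forward / in favor of


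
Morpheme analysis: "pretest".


Word: "pretest"
Morphemes: pre- / test
Each morpheme carries meaning
= 2 morphemes


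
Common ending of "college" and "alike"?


Word 1: "college"
Word 2: "alike"
Comparing from end:
  Pos -1: 'e' == 'e'
  Pos -2: 'g' != 'k' (stop)
LCS = "e" (length 1)


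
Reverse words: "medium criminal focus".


Original: "medium criminal focus"
Words (1..n): medium | criminal | focus
Reversed (n..1): focus | criminal | medium
Result = "focus criminal medium"


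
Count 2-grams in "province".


Word: "province" (length 8)
Number of 2-grams = length - 2 + 1 = 8 - 2 + 1
= 7


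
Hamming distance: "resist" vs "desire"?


Comparing character by character (same length = 6):
  Pos 0: 'r' vs 'd' !=
  Pos 1: 'e' vs 'e' =
  Pos 2: 's' vs 's' =
  Pos 3: 'i' vs 'i' =
  Pos 4: 's' vs 'r' !=
  Pos 5: 't' vs 'e' !=
Hamming distance = 3


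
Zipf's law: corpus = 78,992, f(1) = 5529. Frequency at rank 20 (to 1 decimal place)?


Zipf's law: f(r) = f(1) / r
f(1) = 5529
f(20) = 5529 / 20
= 276.5 occurrences


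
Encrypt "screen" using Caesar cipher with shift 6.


Word: "screen"
Shift: 6
Each letter → (letter + shift) mod 26:
  's' (18) + 6 = 24 → 'y'
  'c' (2) + 6 = 8 → 'i'
  'r' (17) + 6 = 23 → 'x'
  'e' (4) + 6 = 10 → 'k'
  'e' (4) + 6 = 10 → 'k'
  'n' (13) + 6 = 19 → 't'
Result = "yixkkt"


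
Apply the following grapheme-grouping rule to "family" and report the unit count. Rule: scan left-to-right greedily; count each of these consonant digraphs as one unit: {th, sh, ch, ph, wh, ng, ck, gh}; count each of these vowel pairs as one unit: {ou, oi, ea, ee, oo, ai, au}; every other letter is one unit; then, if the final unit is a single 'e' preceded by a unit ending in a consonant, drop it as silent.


Word: "family" (6 letters)
Left-to-right scan:
  (1) 'f' (letter)
  (2) 'a' (letter)
  (3) 'm' (letter)
  (4) 'i' (letter)
  (5) 'l' (letter)
  (6) 'y' (letter)
Units from scan: 6
Sound units = 6 units


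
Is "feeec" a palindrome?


Word: "feeec"
Reversed: "ceeef"
Forward == Backward? feeec != ceeef
Palindrome = No


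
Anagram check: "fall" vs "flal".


Word 1: "fall" → sorted: afll
Word 2: "flal" → sorted: afll
Same letters? afll == afll
Anagram = Yes


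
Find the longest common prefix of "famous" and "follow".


Word 1: "famous"
Word 2: "follow"
Comparing from start:
  Pos 0: 'f' == 'f'
  Pos 1: 'a' != 'o' (stop)
LCP = "f" (length 1)


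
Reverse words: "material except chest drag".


Original: "material except chest drag"
Words (1..n): material | except | chest | drag
Reversed (n..1): drag | chest | except | material
Result = "drag chest except material"


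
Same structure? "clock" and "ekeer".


Pattern of "clock": [0, 1, 2, 0, 3]
Pattern of "ekeer": [0, 1, 0, 0, 2]
Patterns do not match
Same pattern = No


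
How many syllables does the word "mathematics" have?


Word: "mathematics"
Syllable breakdown: math-e-mat-ics
Counting: 4 parts
= 4 syllables


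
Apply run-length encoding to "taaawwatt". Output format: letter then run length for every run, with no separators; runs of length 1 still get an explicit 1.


String: "taaawwatt"
Scanning for consecutive runs:
  't' x 1
  'a' x 3
  'w' x 2
  'a' x 1
  't' x 2
RLE = "t1a3w2a1t2"


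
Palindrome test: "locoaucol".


Word: "locoaucol"
Reversed: "locuaocol"
Forward == Backward? locoaucol != locuaocol
Palindrome = No


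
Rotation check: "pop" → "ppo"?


Word: "pop", Candidate: "ppo"
Method: check if candidate is substring of word+word
"poppop" contains "ppo"? Yes
Is rotation = Yes


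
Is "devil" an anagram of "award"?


Word 1: "award" → sorted: aadrw
Word 2: "devil" → sorted: deilv
Same letters? aadrw != deilv
Anagram = No


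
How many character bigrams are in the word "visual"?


Word: "visual" (length 6)
Number of 2-grams = length - 2 + 1 = 6 - 2 + 1
= 5


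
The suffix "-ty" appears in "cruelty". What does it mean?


Suffix: -ty
Example: cruelty (cruel + -ty)
Meaning = quality of


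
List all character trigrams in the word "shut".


Word: "shut" (length 4)
Number of trigrams = 4 - 3 + 1 = 2
  Position 0: "shu"
  Position 1: "hut"
Trigrams = "shu", "hut"


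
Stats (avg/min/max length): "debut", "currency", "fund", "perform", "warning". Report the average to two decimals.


Lengths: "debut"=5, "currency"=8, "fund"=4, "perform"=7, "warning"=7
Sum = 31, Count = 5
Average = 31/5 = 6.20
= avg=6.20, min=4, max=8


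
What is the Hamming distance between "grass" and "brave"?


Comparing character by character (same length = 5):
  Pos 0: 'g' vs 'b' !=
  Pos 1: 'r' vs 'r' =
  Pos 2: 'a' vs 'a' =
  Pos 3: 's' vs 'v' !=
  Pos 4: 's' vs 'e' !=
Hamming distance = 3


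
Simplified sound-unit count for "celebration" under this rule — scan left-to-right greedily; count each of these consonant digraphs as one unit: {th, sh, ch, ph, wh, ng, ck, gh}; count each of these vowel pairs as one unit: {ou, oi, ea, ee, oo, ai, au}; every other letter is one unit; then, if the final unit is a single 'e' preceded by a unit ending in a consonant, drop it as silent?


Word: "celebration" (11 letters)
Left-to-right scan:
  (1) 'c' (letter)
  (2) 'e' (letter)
  (3) 'l' (letter)
  (4) 'e' (letter)
  (5) 'b' (letter)
  (6) 'r' (letter)
  (7) 'a' (letter)
  (8) 't' (letter)
  (9) 'i' (letter)
  (10) 'o' (letter)
  (11) 'n' (letter)
Units from scan: 11
Sound units = 11 units


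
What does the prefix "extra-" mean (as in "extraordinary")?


Prefix: extra-
As in: extraordinary -> extra- + ordinary
Meaning = beyond


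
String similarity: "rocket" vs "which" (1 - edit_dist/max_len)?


Word 1: "rocket" (length 6)
Word 2: "which" (length 5)
One optimal edit sequence:
  1. delete 'r'  (+1)
  2. substitute 'o' -> 'w'  (+1)
  3. substitute 'c' -> 'h'  (+1)
  4. substitute 'k' -> 'i'  (+1)
  5. substitute 'e' -> 'c'  (+1)
  6. substitute 't' -> 'h'  (+1)
Edit distance = 6
Max length = max(6, 5) = 6
Similarity = 1 - 6/6
= 0.0000


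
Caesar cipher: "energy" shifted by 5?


Word: "energy"
Shift: 5
Each letter → (letter + shift) mod 26:
  'e' (4) + 5 = 9 → 'j'
  'n' (13) + 5 = 18 → 's'
  'e' (4) + 5 = 9 → 'j'
  'r' (17) + 5 = 22 → 'w'
  'g' (6) + 5 = 11 → 'l'
  'y' (24) + 5 = 3 → 'd'
Result = "jsjwld"


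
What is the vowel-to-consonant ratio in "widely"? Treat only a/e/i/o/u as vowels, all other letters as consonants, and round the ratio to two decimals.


Word: "widely"
Vowels (a,e,i,o,u): 2
Consonants: 4
Ratio = 2/4
= 0.50


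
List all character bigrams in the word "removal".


Word: "removal" (length 7)
Number of bigrams = 7 - 2 + 1 = 6
  Position 0: "re"
  Position 1: "em"
  Position 2: "mo"
  Position 3: "ov"
  Position 4: "va"
  Position 5: "al"
Bigrams = "re", "em", "mo", "ov", "va", "al"


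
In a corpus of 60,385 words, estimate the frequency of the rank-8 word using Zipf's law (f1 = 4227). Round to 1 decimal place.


Zipf's law: f(r) = f(1) / r
f(1) = 4227
f(8) = 4227 / 8
= 528.4 occurrences


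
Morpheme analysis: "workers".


Word: "workers"
Morphemes: work | -er | -s
Each morpheme carries meaning
= 3 morphemes


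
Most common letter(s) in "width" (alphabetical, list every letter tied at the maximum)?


Word: "width"
Letter counts:
  'd': 1
  'h': 1
  'i': 1
  't': 1
  'w': 1
Maximum count = 1
Most frequent = 'd', 'h', 'i', 't', 'w' (1 time each)


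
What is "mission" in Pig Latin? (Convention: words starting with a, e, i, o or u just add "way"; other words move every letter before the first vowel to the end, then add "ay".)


Word: "mission"
Starts with consonant(s) → move to end, add 'ay'
Consonant cluster: "m"
Pig Latin = "issionmay"


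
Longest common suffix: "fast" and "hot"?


Word 1: "fast"
Word 2: "hot"
Comparing from end:
  Pos -1: 't' == 't'
  Pos -2: 's' != 'o' (stop)
LCS = "t" (length 1)


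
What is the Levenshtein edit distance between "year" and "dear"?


Word 1: "year" (length 4)
Word 2: "dear" (length 4)
One optimal edit sequence (insert/delete/substitute each cost 1):
  1. substitute 'y' -> 'd'  (+1)
  2. keep 'e'
  3. keep 'a'
  4. keep 'r'
Total edit operations: 1
Edit distance = 1


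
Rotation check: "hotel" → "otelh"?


Word: "hotel", Candidate: "otelh"
Method: check if candidate is substring of word+word
"hotelhotel" contains "otelh"? Yes
Is rotation = Yes


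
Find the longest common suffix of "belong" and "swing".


Word 1: "belong"
Word 2: "swing"
Comparing from end:
  Pos -1: 'g' == 'g'
  Pos -2: 'n' == 'n'
  Pos -3: 'o' != 'i' (stop)
LCS = "ng" (length 2)


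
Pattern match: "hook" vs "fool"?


Pattern of "hook": [0, 1, 1, 2]
Pattern of "fool": [0, 1, 1, 2]
Patterns match
Same pattern = Yes


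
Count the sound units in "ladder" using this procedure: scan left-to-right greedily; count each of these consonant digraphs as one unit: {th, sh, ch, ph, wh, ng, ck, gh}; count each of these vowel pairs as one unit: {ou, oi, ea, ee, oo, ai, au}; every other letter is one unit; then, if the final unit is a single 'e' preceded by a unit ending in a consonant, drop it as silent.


Word: "ladder" (6 letters)
Left-to-right scan:
  (1) 'l' (letter)
  (2) 'a' (letter)
  (3) 'd' (letter)
  (4) 'd' (letter)
  (5) 'e' (letter)
  (6) 'r' (letter)
Units from scan: 6
Sound units = 6 units


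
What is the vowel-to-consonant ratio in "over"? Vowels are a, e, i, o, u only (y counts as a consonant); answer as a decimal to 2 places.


Word: "over"
Vowels (a,e,i,o,u): 2
Consonants: 2
Ratio = 2/2
= 1.00


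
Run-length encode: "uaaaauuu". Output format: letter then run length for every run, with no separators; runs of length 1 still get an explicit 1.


String: "uaaaauuu"
Scanning for consecutive runs:
  'u' x 1
  'a' x 4
  'u' x 3
RLE = "u1a4u3"


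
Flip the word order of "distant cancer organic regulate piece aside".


Original: "distant cancer organic regulate piece aside"
Words (1..n): distant | cancer | organic | regulate | piece | aside
Reversed (n..1): aside | piece | regulate | organic | cancer | distant
Result = "aside piece regulate organic cancer distant"


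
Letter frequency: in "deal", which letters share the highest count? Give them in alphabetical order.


Word: "deal"
Letter counts:
  'a': 1
  'd': 1
  'e': 1
  'l': 1
Maximum count = 1
Most frequent = 'a', 'd', 'e', 'l' (1 time each)


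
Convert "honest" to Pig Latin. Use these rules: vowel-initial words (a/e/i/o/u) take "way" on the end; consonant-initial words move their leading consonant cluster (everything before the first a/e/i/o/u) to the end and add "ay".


Word: "honest"
Starts with consonant(s) → move to end, add 'ay'
Consonant cluster: "h"
Pig Latin = "onesthay"


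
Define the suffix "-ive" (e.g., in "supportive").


Suffix: -ive
As in: supportive -> support + -ive
Meaning = tending to


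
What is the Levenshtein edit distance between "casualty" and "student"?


Word 1: "casualty" (length 8)
Word 2: "student" (length 7)
One optimal edit sequence (insert/delete/substitute each cost 1):
  1. delete 'c'  (+1)
  2. substitute 'a' -> 's'  (+1)
  3. substitute 's' -> 't'  (+1)
  4. keep 'u'
  5. substitute 'a' -> 'd'  (+1)
  6. substitute 'l' -> 'e'  (+1)
  7. substitute 't' -> 'n'  (+1)
  8. substitute 'y' -> 't'  (+1)
Total edit operations: 7
Edit distance = 7


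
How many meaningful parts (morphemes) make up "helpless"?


Word: "helpless"
Morphemes: help / -less
Each morpheme carries meaning
= 2 morphemes


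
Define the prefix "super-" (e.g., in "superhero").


Prefix: super-
As in: superhero -> super- + hero
Meaning = above / beyond


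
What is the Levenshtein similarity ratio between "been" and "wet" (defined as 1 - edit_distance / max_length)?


Word 1: "been" (length 4)
Word 2: "wet" (length 3)
One optimal edit sequence:
  1. delete 'b'  (+1)
  2. substitute 'e' -> 'w'  (+1)
  3. keep 'e'
  4. substitute 'n' -> 't'  (+1)
Edit distance = 3
Max length = max(4, 3) = 4
Similarity = 1 - 3/4
= 0.2500


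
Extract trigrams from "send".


Word: "send" (length 4)
Number of trigrams = 4 - 3 + 1 = 2
  Position 0: "sen"
  Position 1: "end"
Trigrams = "sen", "end"


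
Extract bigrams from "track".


Word: "track" (length 5)
Number of bigrams = 5 - 2 + 1 = 4
  Position 0: "tr"
  Position 1: "ra"
  Position 2: "ac"
  Position 3: "ck"
Bigrams = "tr", "ra", "ac", "ck"


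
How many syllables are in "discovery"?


Word: "discovery"
Syllable breakdown: dis · cov · er · y
Counting: 4 parts
= 4 syllables


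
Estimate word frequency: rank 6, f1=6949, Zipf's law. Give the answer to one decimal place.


Zipf's law: f(r) = f(1) / r
f(1) = 6949
f(6) = 6949 / 6
= 1158.2 occurrences


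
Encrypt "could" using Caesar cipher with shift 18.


Word: "could"
Shift: 18
Each letter → (letter + shift) mod 26:
  'c' (2) + 18 = 20 → 'u'
  'o' (14) + 18 = 6 → 'g'
  'u' (20) + 18 = 12 → 'm'
  'l' (11) + 18 = 3 → 'd'
  'd' (3) + 18 = 21 → 'v'
Result = "ugmdv"


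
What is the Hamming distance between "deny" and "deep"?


Comparing character by character (same length = 4):
  Pos 0: 'd' vs 'd' =
  Pos 1: 'e' vs 'e' =
  Pos 2: 'n' vs 'e' !=
  Pos 3: 'y' vs 'p' !=
Hamming distance = 2


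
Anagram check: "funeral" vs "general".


Word 1: "funeral" → sorted: aeflnru
Word 2: "general" → sorted: aeeglnr
Same letters? aeflnru != aeeglnr
Anagram = No


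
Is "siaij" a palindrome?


Word: "siaij"
Reversed: "jiais"
Forward == Backward? siaij != jiais
Palindrome = No


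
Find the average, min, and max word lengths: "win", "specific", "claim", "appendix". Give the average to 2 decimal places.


Lengths: "win"=3, "specific"=8, "claim"=5, "appendix"=8
Sum = 24, Count = 4
Average = 24/4 = 6.00
= avg=6.00, min=3, max=8


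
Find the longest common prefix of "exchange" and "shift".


Word 1: "exchange"
Word 2: "shift"
Comparing from start:
  Pos 0: 'e' != 's' (stop)
LCP = "" (length 0)


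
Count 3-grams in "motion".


Word: "motion" (length 6)
Number of 3-grams = length - 3 + 1 = 6 - 3 + 1
= 4


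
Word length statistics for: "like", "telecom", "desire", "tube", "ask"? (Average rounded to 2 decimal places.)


Lengths: "like"=4, "telecom"=7, "desire"=6, "tube"=4, "ask"=3
Sum = 24, Count = 5
Average = 24/5 = 4.80
= avg=4.80, min=3, max=7


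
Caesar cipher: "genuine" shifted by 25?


Word: "genuine"
Shift: 25
Each letter → (letter + shift) mod 26:
  'g' (6) + 25 = 5 → 'f'
  'e' (4) + 25 = 3 → 'd'
  'n' (13) + 25 = 12 → 'm'
  'u' (20) + 25 = 19 → 't'
  'i' (8) + 25 = 7 → 'h'
  'n' (13) + 25 = 12 → 'm'
  'e' (4) + 25 = 3 → 'd'
Result = "fdmthmd"


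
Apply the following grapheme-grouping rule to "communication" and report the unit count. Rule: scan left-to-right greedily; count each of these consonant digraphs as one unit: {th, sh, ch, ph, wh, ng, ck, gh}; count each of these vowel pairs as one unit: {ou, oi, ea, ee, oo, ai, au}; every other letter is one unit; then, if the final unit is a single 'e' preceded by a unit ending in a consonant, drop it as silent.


Word: "communication" (13 letters)
Left-to-right scan:
  [1] 'c' (letter)
  [2] 'o' (letter)
  [3] 'm' (letter)
  [4] 'm' (letter)
  [5] 'u' (letter)
  [6] 'n' (letter)
  [7] 'i' (letter)
  [8] 'c' (letter)
  [9] 'a' (letter)
  [10] 't' (letter)
  [11] 'i' (letter)
  [12] 'o' (letter)
  [13] 'n' (letter)
Units from scan: 13
Sound units = 13 units


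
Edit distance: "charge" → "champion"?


Word 1: "charge" (length 6)
Word 2: "champion" (length 8)
One optimal edit sequence (insert/delete/substitute each cost 1):
  1. keep 'c'
  2. keep 'h'
  3. keep 'a'
  4. insert 'm'  (+1)
  5. insert 'p'  (+1)
  6. substitute 'r' -> 'i'  (+1)
  7. substitute 'g' -> 'o'  (+1)
  8. substitute 'e' -> 'n'  (+1)
Total edit operations: 5
Edit distance = 5


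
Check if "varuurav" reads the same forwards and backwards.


Word: "varuurav"
Reversed: "varuurav"
Forward == Backward? varuurav == varuurav
Palindrome = Yes


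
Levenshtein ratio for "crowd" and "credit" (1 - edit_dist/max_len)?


Word 1: "crowd" (length 5)
Word 2: "credit" (length 6)
One optimal edit sequence:
  1. keep 'c'
  2. keep 'r'
  3. insert 'e'  (+1)
  4. substitute 'o' -> 'd'  (+1)
  5. substitute 'w' -> 'i'  (+1)
  6. substitute 'd' -> 't'  (+1)
Edit distance = 4
Max length = max(5, 6) = 6
Similarity = 1 - 4/6
= 0.3333


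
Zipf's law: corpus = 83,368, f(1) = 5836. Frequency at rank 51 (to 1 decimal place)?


Zipf's law: f(r) = f(1) / r
f(1) = 5836
f(51) = 5836 / 51
= 114.4 occurrences


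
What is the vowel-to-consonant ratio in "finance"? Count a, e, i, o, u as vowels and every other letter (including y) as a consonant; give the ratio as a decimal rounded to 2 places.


Word: "finance"
Vowels (a,e,i,o,u): 3
Consonants: 4
Ratio = 3/4
= 0.75


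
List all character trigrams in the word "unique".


Word: "unique" (length 6)
Number of trigrams = 6 - 3 + 1 = 4
  Position 0: "uni"
  Position 1: "niq"
  Position 2: "iqu"
  Position 3: "que"
Trigrams = "uni", "niq", "iqu", "que"


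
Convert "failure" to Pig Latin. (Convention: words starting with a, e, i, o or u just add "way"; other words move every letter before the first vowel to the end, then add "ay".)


Word: "failure"
Starts with consonant(s) → move to end, add 'ay'
Consonant cluster: "f"
Pig Latin = "ailurefay"


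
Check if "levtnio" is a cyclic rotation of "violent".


Word: "violent", Candidate: "levtnio"
Method: check if candidate is substring of word+word
"violentviolent" contains "levtnio"? No
Is rotation = No


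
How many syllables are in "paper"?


Word: "paper"
Syllable breakdown: pa · per
Counting: 2 parts
= 2 syllables


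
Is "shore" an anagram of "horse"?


Word 1: "horse" → sorted: ehors
Word 2: "shore" → sorted: ehors
Same letters? ehors == ehors
Anagram = Yes


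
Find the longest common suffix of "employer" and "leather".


Word 1: "employer"
Word 2: "leather"
Comparing from end:
  Pos -1: 'r' == 'r'
  Pos -2: 'e' == 'e'
  Pos -3: 'y' != 'h' (stop)
LCS = "er" (length 2)


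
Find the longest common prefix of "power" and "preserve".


Word 1: "power"
Word 2: "preserve"
Comparing from start:
  Pos 0: 'p' == 'p'
  Pos 1: 'o' != 'r' (stop)
LCP = "p" (length 1)


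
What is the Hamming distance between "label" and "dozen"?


Comparing character by character (same length = 5):
  Pos 0: 'l' vs 'd' !=
  Pos 1: 'a' vs 'o' !=
  Pos 2: 'b' vs 'z' !=
  Pos 3: 'e' vs 'e' =
  Pos 4: 'l' vs 'n' !=
Hamming distance = 4


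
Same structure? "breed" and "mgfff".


Pattern of "breed": [0, 1, 2, 2, 3]
Pattern of "mgfff": [0, 1, 2, 2, 2]
Patterns do not match
Same pattern = No


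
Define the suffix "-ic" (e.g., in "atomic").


Suffix: -ic
As in: atomic -> atom + -ic
Meaning = relating to


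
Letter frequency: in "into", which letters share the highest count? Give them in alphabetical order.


Word: "into"
Letter counts:
  'i': 1
  'n': 1
  'o': 1
  't': 1
Maximum count = 1
Most frequent = 'i', 'n', 'o', 't' (1 time each)


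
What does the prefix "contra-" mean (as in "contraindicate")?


Prefix: contra-
Example: contraindicate = contra- + indicate
Meaning = against


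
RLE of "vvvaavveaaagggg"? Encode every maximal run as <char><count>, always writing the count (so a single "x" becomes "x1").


String: "vvvaavveaaagggg"
Scanning for consecutive runs:
  'v' x 3
  'a' x 2
  'v' x 2
  'e' x 1
  'a' x 3
  'g' x 4
RLE = "v3a2v2e1a3g4"


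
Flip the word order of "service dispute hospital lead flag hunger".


Original: "service dispute hospital lead flag hunger"
Words (1..n): service | dispute | hospital | lead | flag | hunger
Reversed (n..1): hunger | flag | lead | hospital | dispute | service
Result = "hunger flag lead hospital dispute service"


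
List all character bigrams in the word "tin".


Word: "tin" (length 3)
Number of bigrams = 3 - 2 + 1 = 2
  Position 0: "ti"
  Position 1: "in"
Bigrams = "ti", "in"


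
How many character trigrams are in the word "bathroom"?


Word: "bathroom" (length 8)
Number of 3-grams = length - 3 + 1 = 8 - 3 + 1
= 6


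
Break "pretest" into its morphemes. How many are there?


Word: "pretest"
Morphemes: pre- + test
Each morpheme carries meaning
= 2 morphemes


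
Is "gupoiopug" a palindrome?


Word: "gupoiopug"
Reversed: "gupoiopug"
Forward == Backward? gupoiopug == gupoiopug
Palindrome = Yes


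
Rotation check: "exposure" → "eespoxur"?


Word: "exposure", Candidate: "eespoxur"
Method: check if candidate is substring of word+word
"exposureexposure" contains "eespoxur"? No
Is rotation = No


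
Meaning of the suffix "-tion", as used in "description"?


Suffix: -tion
Example: description = describe + -tion, with a spelling change
Meaning = act or process


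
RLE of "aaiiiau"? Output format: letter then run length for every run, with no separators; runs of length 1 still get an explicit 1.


String: "aaiiiau"
Scanning for consecutive runs:
  'a' x 2
  'i' x 3
  'a' x 1
  'u' x 1
RLE = "a2i3a1u1"


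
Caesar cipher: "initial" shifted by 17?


Word: "initial"
Shift: 17
Each letter → (letter + shift) mod 26:
  'i' (8) + 17 = 25 → 'z'
  'n' (13) + 17 = 4 → 'e'
  'i' (8) + 17 = 25 → 'z'
  't' (19) + 17 = 10 → 'k'
  'i' (8) + 17 = 25 → 'z'
  'a' (0) + 17 = 17 → 'r'
  'l' (11) + 17 = 2 → 'c'
Result = "zezkzrc"


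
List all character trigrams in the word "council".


Word: "council" (length 7)
Number of trigrams = 7 - 3 + 1 = 5
  Position 0: "cou"
  Position 1: "oun"
  Position 2: "unc"
  Position 3: "nci"
  Position 4: "cil"
Trigrams = "cou", "oun", "unc", "nci", "cil"


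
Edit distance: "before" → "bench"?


Word 1: "before" (length 6)
Word 2: "bench" (length 5)
One optimal edit sequence (insert/delete/substitute each cost 1):
  1. keep 'b'
  2. keep 'e'
  3. delete 'f'  (+1)
  4. substitute 'o' -> 'n'  (+1)
  5. substitute 'r' -> 'c'  (+1)
  6. substitute 'e' -> 'h'  (+1)
Total edit operations: 4
Edit distance = 4


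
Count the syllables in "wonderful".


Word: "wonderful"
Syllable breakdown: won · der · ful
Counting: 3 parts
= 3 syllables


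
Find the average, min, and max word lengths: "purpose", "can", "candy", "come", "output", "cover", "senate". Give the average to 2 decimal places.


Lengths: "purpose"=7, "can"=3, "candy"=5, "come"=4, "output"=6, "cover"=5, "senate"=6
Sum = 36, Count = 7
Average = 36/7 = 5.14
= avg=5.14, min=3, max=7


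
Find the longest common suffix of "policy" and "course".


Word 1: "policy"
Word 2: "course"
Comparing from end:
  Pos -1: 'y' != 'e' (stop)
LCS = "" (length 0)


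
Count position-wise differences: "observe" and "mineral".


Comparing character by character (same length = 7):
  Pos 0: 'o' vs 'm' !=
  Pos 1: 'b' vs 'i' !=
  Pos 2: 's' vs 'n' !=
  Pos 3: 'e' vs 'e' =
  Pos 4: 'r' vs 'r' =
  Pos 5: 'v' vs 'a' !=
  Pos 6: 'e' vs 'l' !=
Hamming distance = 5


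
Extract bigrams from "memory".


Word: "memory" (length 6)
Number of bigrams = 6 - 2 + 1 = 5
  Position 0: "me"
  Position 1: "em"
  Position 2: "mo"
  Position 3: "or"
  Position 4: "ry"
Bigrams = "me", "em", "mo", "or", "ry"


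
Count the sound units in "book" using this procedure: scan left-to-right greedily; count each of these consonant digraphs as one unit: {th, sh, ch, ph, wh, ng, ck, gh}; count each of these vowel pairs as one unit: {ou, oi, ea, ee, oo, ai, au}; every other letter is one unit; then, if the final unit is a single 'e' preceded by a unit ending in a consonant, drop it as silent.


Word: "book" (4 letters)
Left-to-right scan:
  (1) 'b' (letter)
  (2) 'oo' (vowel-pair)
  (3) 'k' (letter)
Units from scan: 3
Sound units = 3 units


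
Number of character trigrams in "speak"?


Word: "speak" (length 5)
Number of 3-grams = length - 3 + 1 = 5 - 3 + 1
= 3


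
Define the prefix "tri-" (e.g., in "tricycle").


Prefix: tri-
Example: tricycle (tri- + cycle)
Meaning = three


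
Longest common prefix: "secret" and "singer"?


Word 1: "secret"
Word 2: "singer"
Comparing from start:
  Pos 0: 's' == 's'
  Pos 1: 'e' != 'i' (stop)
LCP = "s" (length 1)


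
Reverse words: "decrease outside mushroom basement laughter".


Original: "decrease outside mushroom basement laughter"
Words (1..n): decrease | outside | mushroom | basement | laughter
Reversed (n..1): laughter | basement | mushroom | outside | decrease
Result = "laughter basement mushroom outside decrease"


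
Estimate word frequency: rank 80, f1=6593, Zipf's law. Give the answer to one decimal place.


Zipf's law: f(r) = f(1) / r
f(1) = 6593
f(80) = 6593 / 80
= 82.4 occurrences


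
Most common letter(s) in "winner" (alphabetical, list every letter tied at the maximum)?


Word: "winner"
Letter counts:
  'e': 1
  'i': 1
  'n': 2
  'r': 1
  'w': 1
Maximum count = 2
Most frequent = 'n' (2 times each)


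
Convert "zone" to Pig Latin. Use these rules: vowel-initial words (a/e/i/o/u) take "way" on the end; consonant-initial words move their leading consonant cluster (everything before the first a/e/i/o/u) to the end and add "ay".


Word: "zone"
Starts with consonant(s) → move to end, add 'ay'
Consonant cluster: "z"
Pig Latin = "onezay"


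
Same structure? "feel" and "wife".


Pattern of "feel": [0, 1, 1, 2]
Pattern of "wife": [0, 1, 2, 3]
Patterns do not match
Same pattern = No


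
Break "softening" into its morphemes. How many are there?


Word: "softening"
Morphemes: soft | -en | -ing
Each morpheme carries meaning
= 3 morphemes


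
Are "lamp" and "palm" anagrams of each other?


Word 1: "lamp" → sorted: almp
Word 2: "palm" → sorted: almp
Same letters? almp == almp
Anagram = Yes


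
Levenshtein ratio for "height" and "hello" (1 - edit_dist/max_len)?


Word 1: "height" (length 6)
Word 2: "hello" (length 5)
One optimal edit sequence:
  1. keep 'h'
  2. keep 'e'
  3. delete 'i'  (+1)
  4. substitute 'g' -> 'l'  (+1)
  5. substitute 'h' -> 'l'  (+1)
  6. substitute 't' -> 'o'  (+1)
Edit distance = 4
Max length = max(6, 5) = 6
Similarity = 1 - 4/6
= 0.3333


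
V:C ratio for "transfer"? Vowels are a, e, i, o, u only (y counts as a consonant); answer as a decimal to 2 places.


Word: "transfer"
Vowels (a,e,i,o,u): 2
Consonants: 6
Ratio = 2/6
= 0.33


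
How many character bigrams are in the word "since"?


Word: "since" (length 5)
Number of 2-grams = length - 2 + 1 = 5 - 2 + 1
= 4


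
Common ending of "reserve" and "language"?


Word 1: "reserve"
Word 2: "language"
Comparing from end:
  Pos -1: 'e' == 'e'
  Pos -2: 'v' != 'g' (stop)
LCS = "e" (length 1)


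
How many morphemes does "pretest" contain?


Word: "pretest"
Morphemes: pre- + test
Each morpheme carries meaning
= 2 morphemes


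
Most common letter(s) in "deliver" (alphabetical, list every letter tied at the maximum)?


Word: "deliver"
Letter counts:
  'd': 1
  'e': 2
  'i': 1
  'l': 1
  'r': 1
  'v': 1
Maximum count = 2
Most frequent = 'e' (2 times each)


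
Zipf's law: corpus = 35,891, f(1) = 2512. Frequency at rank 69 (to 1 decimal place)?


Zipf's law: f(r) = f(1) / r
f(1) = 2512
f(69) = 2512 / 69
= 36.4 occurrences


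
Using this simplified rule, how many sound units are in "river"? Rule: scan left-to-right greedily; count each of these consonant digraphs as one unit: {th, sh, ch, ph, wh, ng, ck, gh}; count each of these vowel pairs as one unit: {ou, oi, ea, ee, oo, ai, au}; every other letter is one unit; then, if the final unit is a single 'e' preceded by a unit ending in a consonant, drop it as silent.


Word: "river" (5 letters)
Left-to-right scan:
  (1) 'r' (letter)
  (2) 'i' (letter)
  (3) 'v' (letter)
  (4) 'e' (letter)
  (5) 'r' (letter)
Units from scan: 5
Sound units = 5 units


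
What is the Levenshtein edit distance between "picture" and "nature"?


Word 1: "picture" (length 7)
Word 2: "nature" (length 6)
One optimal edit sequence (insert/delete/substitute each cost 1):
  1. delete 'p'  (+1)
  2. substitute 'i' -> 'n'  (+1)
  3. substitute 'c' -> 'a'  (+1)
  4. keep 't'
  5. keep 'u'
  6. keep 'r'
  7. keep 'e'
Total edit operations: 3
Edit distance = 3
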